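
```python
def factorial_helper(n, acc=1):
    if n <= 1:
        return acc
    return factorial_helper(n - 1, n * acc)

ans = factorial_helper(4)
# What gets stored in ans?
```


factorial_helper(4, 1)
= factorial_helper(3, 4 * 1) = factorial_helper(3, 4)
= factorial_helper(2, 3 * 4) = factorial_helper(2, 12)
= factorial_helper(1, 2 * 12) = factorial_helper(1, 24)
n <= 1, return acc = 24


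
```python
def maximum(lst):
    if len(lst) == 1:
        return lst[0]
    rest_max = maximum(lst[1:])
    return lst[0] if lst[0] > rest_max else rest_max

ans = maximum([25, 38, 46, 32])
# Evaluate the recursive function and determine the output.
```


maximum([25, 38, 46, 32])
= compare 25 with maximum([38, 46, 32])
= compare 38 with maximum([46, 32])
= compare 46 with maximum([32])
Base: maximum([32]) = 32
compare 46 with 32: max = 46
compare 38 with 46: max = 46
compare 25 with 46: max = 46
= 46


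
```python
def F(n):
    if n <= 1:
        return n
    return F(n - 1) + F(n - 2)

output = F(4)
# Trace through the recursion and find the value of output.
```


F(4)
= F(3) + F(2)
= (F(2) + F(1)) + F(2)
Computing bottom-up: F(0)=0, F(1)=1, F(2)=1, F(3)=2, F(4)=3
= 3


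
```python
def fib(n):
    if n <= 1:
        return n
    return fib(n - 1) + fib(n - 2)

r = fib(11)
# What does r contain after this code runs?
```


fib(11)
= fib(10) + fib(9)
= (fib(9) + fib(8)) + fib(9)
Computing bottom-up: fib(0)=0, fib(1)=1, fib(2)=1, fib(3)=2, fib(4)=3, fib(5)=5, fib(6)=8, fib(7)=13, fib(8)=21, fib(9)=34, fib(10)=55, fib(11)=89
= 89


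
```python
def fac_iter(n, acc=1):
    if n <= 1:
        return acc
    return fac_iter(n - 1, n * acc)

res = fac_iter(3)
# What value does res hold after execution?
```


fac_iter(3, 1)
= fac_iter(2, 3 * 1) = fac_iter(2, 3)
= fac_iter(1, 2 * 3) = fac_iter(1, 6)
n <= 1, return acc = 6


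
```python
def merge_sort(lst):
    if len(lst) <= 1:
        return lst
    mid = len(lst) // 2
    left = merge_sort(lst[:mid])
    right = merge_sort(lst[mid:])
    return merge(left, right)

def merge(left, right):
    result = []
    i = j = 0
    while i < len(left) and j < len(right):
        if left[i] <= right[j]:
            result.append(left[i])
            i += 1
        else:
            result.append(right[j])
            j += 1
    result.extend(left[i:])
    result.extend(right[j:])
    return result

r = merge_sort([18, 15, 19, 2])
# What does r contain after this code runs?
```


merge_sort([18, 15, 19, 2])
Split into [18, 15] and [19, 2]
Left sorted: [15, 18]
Right sorted: [2, 19]
Merge [15, 18] and [2, 19]
= [2, 15, 18, 19]


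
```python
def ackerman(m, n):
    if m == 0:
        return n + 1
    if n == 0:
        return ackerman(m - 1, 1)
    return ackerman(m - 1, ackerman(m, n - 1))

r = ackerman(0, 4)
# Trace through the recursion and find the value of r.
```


ackerman(0, 4)
m == 0: return 4 + 1 = 5
= 5


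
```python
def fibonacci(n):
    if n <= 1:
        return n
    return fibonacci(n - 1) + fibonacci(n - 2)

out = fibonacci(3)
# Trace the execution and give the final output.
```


fibonacci(3)
= fibonacci(2) + fibonacci(1)
Computing bottom-up: fibonacci(0)=0, fibonacci(1)=1, fibonacci(2)=1, fibonacci(3)=2
= 2


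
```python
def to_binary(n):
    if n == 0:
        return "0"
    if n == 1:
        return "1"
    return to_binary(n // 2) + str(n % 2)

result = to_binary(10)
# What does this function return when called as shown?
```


to_binary(10)
= to_binary(5) + "0"
= to_binary(2) + "1" + "0"
= to_binary(1) + "0" + "1" + "0"
= "1" + "0" + "1" + "0"
= "1010"


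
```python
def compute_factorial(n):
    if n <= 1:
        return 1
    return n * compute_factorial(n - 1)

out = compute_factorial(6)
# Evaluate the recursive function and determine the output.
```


compute_factorial(6)
= 6 * compute_factorial(5)
= 6 * 5 * compute_factorial(4)
= 6 * 5 * 4 * compute_factorial(3)
= 6 * 5 * 4 * 3 * compute_factorial(2)
= 6 * 5 * 4 * 3 * 2 * compute_factorial(1)
= 6 * 5 * 4 * 3 * 2 * 1
= 720


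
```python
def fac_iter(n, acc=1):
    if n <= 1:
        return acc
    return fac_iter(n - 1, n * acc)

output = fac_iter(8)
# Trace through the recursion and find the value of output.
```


fac_iter(8, 1)
= fac_iter(7, 8 * 1) = fac_iter(7, 8)
= fac_iter(6, 7 * 8) = fac_iter(6, 56)
= fac_iter(5, 6 * 56) = fac_iter(5, 336)
= fac_iter(4, 5 * 336) = fac_iter(4, 1680)
= fac_iter(3, 4 * 1680) = fac_iter(3, 6720)
= fac_iter(2, 3 * 6720) = fac_iter(2, 20160)
= fac_iter(1, 2 * 20160) = fac_iter(1, 40320)
n <= 1, return acc = 40320


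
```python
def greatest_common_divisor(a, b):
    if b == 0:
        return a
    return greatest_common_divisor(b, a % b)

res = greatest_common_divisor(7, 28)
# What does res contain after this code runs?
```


greatest_common_divisor(7, 28)
= greatest_common_divisor(28, 7 % 28) = greatest_common_divisor(28, 7)
= greatest_common_divisor(7, 28 % 7) = greatest_common_divisor(7, 0)
b == 0, return a = 7


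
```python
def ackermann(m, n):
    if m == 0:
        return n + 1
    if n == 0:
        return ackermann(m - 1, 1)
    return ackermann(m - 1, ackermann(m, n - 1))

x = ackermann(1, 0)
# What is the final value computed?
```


ackermann(1, 0)
n == 0: return ackermann(0, 1)
= ackermann(0, 1) = 2
= 2


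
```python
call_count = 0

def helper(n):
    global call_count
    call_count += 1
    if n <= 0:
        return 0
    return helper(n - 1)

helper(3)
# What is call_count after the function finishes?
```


helper(3) calls helper(2) calls ... calls helper(0)
Total calls: 3 + 1 (for base case) = 4


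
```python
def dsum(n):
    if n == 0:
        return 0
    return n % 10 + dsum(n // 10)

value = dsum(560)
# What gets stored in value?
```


dsum(560)
= 0 + dsum(56)
= 0 + 6 + dsum(5)
= 0 + 6 + 5 + dsum(0)
= 0 + 6 + 5 + 0
= 11


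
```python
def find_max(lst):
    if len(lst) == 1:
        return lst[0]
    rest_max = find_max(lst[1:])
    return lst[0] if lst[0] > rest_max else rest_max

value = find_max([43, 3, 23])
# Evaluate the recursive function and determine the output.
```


find_max([43, 3, 23])
= compare 43 with find_max([3, 23])
= compare 3 with find_max([23])
Base: find_max([23]) = 23
compare 3 with 23: max = 23
compare 43 with 23: max = 43
= 43


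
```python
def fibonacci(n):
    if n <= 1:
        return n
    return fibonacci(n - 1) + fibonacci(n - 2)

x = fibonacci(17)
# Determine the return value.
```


fibonacci(17)
= fibonacci(16) + fibonacci(15)
= (fibonacci(15) + fibonacci(14)) + fibonacci(15)
Computing bottom-up: fibonacci(0)=0, fibonacci(1)=1, fibonacci(2)=1, fibonacci(3)=2, fibonacci(4)=3, fibonacci(5)=5, fibonacci(6)=8, fibonacci(7)=13, fibonacci(8)=21, fibonacci(9)=34, fibonacci(10)=55, fibonacci(11)=89, fibonacci(12)=144, fibonacci(13)=233, fibonacci(14)=377, fibonacci(15)=610, fibonacci(16)=987, fibonacci(17)=1597
= 1597


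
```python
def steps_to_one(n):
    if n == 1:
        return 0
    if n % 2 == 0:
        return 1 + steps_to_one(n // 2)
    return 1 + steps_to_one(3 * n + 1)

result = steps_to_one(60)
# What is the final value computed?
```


steps_to_one(60)
60 is even -> steps_to_one(30)
30 is even -> steps_to_one(15)
15 is odd -> 3*15+1 = 46 -> steps_to_one(46)
46 is even -> steps_to_one(23)
23 is odd -> 3*23+1 = 70 -> steps_to_one(70)
70 is even -> steps_to_one(35)
35 is odd -> 3*35+1 = 106 -> steps_to_one(106)
106 is even -> steps_to_one(53)
53 is odd -> 3*53+1 = 160 -> steps_to_one(160)
160 is even -> steps_to_one(80)
80 is even -> steps_to_one(40)
40 is even -> steps_to_one(20)
20 is even -> steps_to_one(10)
10 is even -> steps_to_one(5)
5 is odd -> 3*5+1 = 16 -> steps_to_one(16)
16 is even -> steps_to_one(8)
8 is even -> steps_to_one(4)
4 is even -> steps_to_one(2)
2 is even -> steps_to_one(1)
Reached 1 after 19 steps
= 19


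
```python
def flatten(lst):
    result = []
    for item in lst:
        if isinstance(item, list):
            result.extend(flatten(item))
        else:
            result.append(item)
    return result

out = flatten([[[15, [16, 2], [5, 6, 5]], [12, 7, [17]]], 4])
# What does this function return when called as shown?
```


flatten([[[15, [16, 2], [5, 6, 5]], [12, 7, [17]]], 4])
Processing each element:
  [[15, [16, 2], [5, 6, 5]], [12, 7, [17]]] is a list -> flatten recursively -> [15, 16, 2, 5, 6, 5, 12, 7, 17]
  4 is not a list -> append 4
= [15, 16, 2, 5, 6, 5, 12, 7, 17, 4]


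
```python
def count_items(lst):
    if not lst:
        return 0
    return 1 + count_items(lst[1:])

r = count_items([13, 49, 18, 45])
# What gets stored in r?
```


count_items([13, 49, 18, 45])
= 1 + count_items([49, 18, 45])
= 1 + 1 + count_items([18, 45])
= 1 + 1 + 1 + count_items([45])
= 1 + 1 + 1 + 1 + count_items([])
= 1 + 1 + 1 + 1 + 0
= 4


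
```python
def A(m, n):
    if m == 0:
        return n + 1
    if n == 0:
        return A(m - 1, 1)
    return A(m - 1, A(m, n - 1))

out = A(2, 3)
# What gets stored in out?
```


A(2, 3)
= A(1, A(2, 2))
First compute A(2, 2) = 7
= A(1, 7)
= 9


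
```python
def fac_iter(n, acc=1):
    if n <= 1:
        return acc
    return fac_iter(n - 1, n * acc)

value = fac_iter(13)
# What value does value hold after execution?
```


fac_iter(13, 1)
= fac_iter(12, 13 * 1) = fac_iter(12, 13)
= fac_iter(11, 12 * 13) = fac_iter(11, 156)
= fac_iter(10, 11 * 156) = fac_iter(10, 1716)
= fac_iter(9, 10 * 1716) = fac_iter(9, 17160)
= fac_iter(8, 9 * 17160) = fac_iter(8, 154440)
= fac_iter(7, 8 * 154440) = fac_iter(7, 1235520)
= fac_iter(6, 7 * 1235520) = fac_iter(6, 8648640)
= fac_iter(5, 6 * 8648640) = fac_iter(5, 51891840)
= fac_iter(4, 5 * 51891840) = fac_iter(4, 259459200)
= fac_iter(3, 4 * 259459200) = fac_iter(3, 1037836800)
= fac_iter(2, 3 * 1037836800) = fac_iter(2, 3113510400)
= fac_iter(1, 2 * 3113510400) = fac_iter(1, 6227020800)
n <= 1, return acc = 6227020800


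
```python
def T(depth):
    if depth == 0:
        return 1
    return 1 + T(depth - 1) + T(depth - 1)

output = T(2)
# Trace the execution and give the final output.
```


T(2)
= 1 + T(1) + T(1)
= 1 + 2 * T(1)
T(k) = 2^(k+1) - 1
T(0) = 1
T(1) = 3
T(2) = 7
T(2) = 2^3 - 1 = 7


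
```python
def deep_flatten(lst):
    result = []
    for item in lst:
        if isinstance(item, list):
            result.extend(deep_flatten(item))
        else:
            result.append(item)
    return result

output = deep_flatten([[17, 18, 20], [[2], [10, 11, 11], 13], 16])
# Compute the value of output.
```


deep_flatten([[17, 18, 20], [[2], [10, 11, 11], 13], 16])
Processing each element:
  [17, 18, 20] is a list -> deep_flatten recursively -> [17, 18, 20]
  [[2], [10, 11, 11], 13] is a list -> deep_flatten recursively -> [2, 10, 11, 11, 13]
  16 is not a list -> append 16
= [17, 18, 20, 2, 10, 11, 11, 13, 16]


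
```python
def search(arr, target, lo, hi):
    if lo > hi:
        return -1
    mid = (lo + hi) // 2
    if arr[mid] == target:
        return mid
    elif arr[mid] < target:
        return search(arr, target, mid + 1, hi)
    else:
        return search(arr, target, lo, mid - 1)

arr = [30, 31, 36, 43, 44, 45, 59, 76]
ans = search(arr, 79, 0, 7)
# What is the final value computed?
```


search(arr, 79, 0, 7)
lo=0, hi=7, mid=3, arr[mid]=43
43 < 79, search right half
lo=4, hi=7, mid=5, arr[mid]=45
45 < 79, search right half
lo=6, hi=7, mid=6, arr[mid]=59
59 < 79, search right half
lo=7, hi=7, mid=7, arr[mid]=76
76 < 79, search right half
lo > hi, target not found, return -1
= -1


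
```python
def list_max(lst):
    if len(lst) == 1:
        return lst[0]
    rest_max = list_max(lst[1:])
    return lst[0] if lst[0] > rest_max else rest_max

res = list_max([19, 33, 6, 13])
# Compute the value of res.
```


list_max([19, 33, 6, 13])
= compare 19 with list_max([33, 6, 13])
= compare 33 with list_max([6, 13])
= compare 6 with list_max([13])
Base: list_max([13]) = 13
compare 6 with 13: max = 13
compare 33 with 13: max = 33
compare 19 with 33: max = 33
= 33


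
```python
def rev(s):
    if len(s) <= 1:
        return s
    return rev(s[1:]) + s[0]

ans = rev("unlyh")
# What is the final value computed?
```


rev("unlyh")
= rev("nlyh") + "u"
= rev("lyh") + "n" + "u"
= rev("yh") + "l" + "n" + "u"
= rev("h") + "y" + "l" + "n" + "u"
= "h" + "y" + "l" + "n" + "u"
= "hylnu"


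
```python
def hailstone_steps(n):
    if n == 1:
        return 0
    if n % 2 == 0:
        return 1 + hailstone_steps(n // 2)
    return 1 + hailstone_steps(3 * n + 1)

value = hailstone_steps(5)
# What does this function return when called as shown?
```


hailstone_steps(5)
5 is odd -> 3*5+1 = 16 -> hailstone_steps(16)
16 is even -> hailstone_steps(8)
8 is even -> hailstone_steps(4)
4 is even -> hailstone_steps(2)
2 is even -> hailstone_steps(1)
Reached 1 after 5 steps
= 5


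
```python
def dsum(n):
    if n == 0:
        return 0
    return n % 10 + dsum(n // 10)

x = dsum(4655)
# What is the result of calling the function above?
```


dsum(4655)
= 5 + dsum(465)
= 5 + 5 + dsum(46)
= 5 + 5 + 6 + dsum(4)
= 5 + 5 + 6 + 4 + dsum(0)
= 5 + 5 + 6 + 4 + 0
= 20


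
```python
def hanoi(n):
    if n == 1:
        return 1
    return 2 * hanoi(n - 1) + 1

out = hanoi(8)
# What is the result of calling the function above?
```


hanoi(8)
= 2 * hanoi(7) + 1
= 2 * (2 * hanoi(6) + 1) + 1
= 2 * (2 * (2 * hanoi(5) + 1) + 1) + 1
= 2 * (2 * (2 * (2 * hanoi(4) + 1) + 1) + 1) + 1
= 2 * (2 * (2 * (2 * (2 * hanoi(3) + 1) + 1) + 1) + 1) + 1
= 2 * (2 * (2 * (2 * (2 * (2 * hanoi(2) + 1) + 1) + 1) + 1) + 1) + 1
= 2 * (2 * (2 * (2 * (2 * (2 * (2 * hanoi(1) + 1) + 1) + 1) + 1) + 1) + 1) + 1
Now compute bottom-up:
hanoi(1) = 1
hanoi(2) = 2 * 1 + 1 = 3
hanoi(3) = 2 * 3 + 1 = 7
hanoi(4) = 2 * 7 + 1 = 15
hanoi(5) = 2 * 15 + 1 = 31
hanoi(6) = 2 * 31 + 1 = 63
hanoi(7) = 2 * 63 + 1 = 127
hanoi(8) = 2 * 127 + 1 = 255
= 255


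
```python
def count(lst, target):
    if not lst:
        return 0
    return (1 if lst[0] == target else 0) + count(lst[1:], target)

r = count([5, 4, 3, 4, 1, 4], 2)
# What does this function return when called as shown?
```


count([5, 4, 3, 4, 1, 4], 2)
lst[0]=5 != 2: 0 + count([4, 3, 4, 1, 4], 2)
lst[0]=4 != 2: 0 + count([3, 4, 1, 4], 2)
lst[0]=3 != 2: 0 + count([4, 1, 4], 2)
lst[0]=4 != 2: 0 + count([1, 4], 2)
lst[0]=1 != 2: 0 + count([4], 2)
lst[0]=4 != 2: 0 + count([], 2)
= 0


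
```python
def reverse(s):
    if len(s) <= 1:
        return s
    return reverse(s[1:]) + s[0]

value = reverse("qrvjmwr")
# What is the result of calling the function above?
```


reverse("qrvjmwr")
= reverse("rvjmwr") + "q"
= reverse("vjmwr") + "r" + "q"
= reverse("jmwr") + "v" + "r" + "q"
= reverse("mwr") + "j" + "v" + "r" + "q"
= reverse("wr") + "m" + "j" + "v" + "r" + "q"
= reverse("r") + "w" + "m" + "j" + "v" + "r" + "q"
= "r" + "w" + "m" + "j" + "v" + "r" + "q"
= "rwmjvrq"


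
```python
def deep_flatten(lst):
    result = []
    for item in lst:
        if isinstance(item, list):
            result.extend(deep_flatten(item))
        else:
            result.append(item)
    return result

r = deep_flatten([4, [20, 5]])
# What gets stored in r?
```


deep_flatten([4, [20, 5]])
Processing each element:
  4 is not a list -> append 4
  [20, 5] is a list -> deep_flatten recursively -> [20, 5]
= [4, 20, 5]


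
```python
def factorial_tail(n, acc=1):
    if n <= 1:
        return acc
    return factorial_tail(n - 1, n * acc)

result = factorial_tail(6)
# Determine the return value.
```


factorial_tail(6, 1)
= factorial_tail(5, 6 * 1) = factorial_tail(5, 6)
= factorial_tail(4, 5 * 6) = factorial_tail(4, 30)
= factorial_tail(3, 4 * 30) = factorial_tail(3, 120)
= factorial_tail(2, 3 * 120) = factorial_tail(2, 360)
= factorial_tail(1, 2 * 360) = factorial_tail(1, 720)
n <= 1, return acc = 720


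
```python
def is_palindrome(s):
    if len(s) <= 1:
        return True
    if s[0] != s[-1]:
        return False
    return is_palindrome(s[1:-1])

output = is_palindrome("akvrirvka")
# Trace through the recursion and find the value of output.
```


is_palindrome("akvrirvka")
"akvrirvka": s[0]='a' == s[-1]='a' -> is_palindrome("kvrirvk")
"kvrirvk": s[0]='k' == s[-1]='k' -> is_palindrome("vrirv")
"vrirv": s[0]='v' == s[-1]='v' -> is_palindrome("rir")
"rir": s[0]='r' == s[-1]='r' -> is_palindrome("i")
"i": len <= 1 -> True
= True


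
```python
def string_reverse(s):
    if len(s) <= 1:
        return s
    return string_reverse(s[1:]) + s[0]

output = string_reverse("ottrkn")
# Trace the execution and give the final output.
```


string_reverse("ottrkn")
= string_reverse("ttrkn") + "o"
= string_reverse("trkn") + "t" + "o"
= string_reverse("rkn") + "t" + "t" + "o"
= string_reverse("kn") + "r" + "t" + "t" + "o"
= string_reverse("n") + "k" + "r" + "t" + "t" + "o"
= "n" + "k" + "r" + "t" + "t" + "o"
= "nkrtto"


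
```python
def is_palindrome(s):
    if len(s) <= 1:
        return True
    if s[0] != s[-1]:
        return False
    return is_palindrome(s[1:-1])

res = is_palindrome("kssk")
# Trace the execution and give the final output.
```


is_palindrome("kssk")
"kssk": s[0]='k' == s[-1]='k' -> is_palindrome("ss")
"ss": s[0]='s' == s[-1]='s' -> is_palindrome("")
"": len <= 1 -> True
= True


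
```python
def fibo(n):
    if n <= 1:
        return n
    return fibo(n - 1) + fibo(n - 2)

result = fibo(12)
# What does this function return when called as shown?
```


fibo(12)
= fibo(11) + fibo(10)
= (fibo(10) + fibo(9)) + fibo(10)
Computing bottom-up: fibo(0)=0, fibo(1)=1, fibo(2)=1, fibo(3)=2, fibo(4)=3, fibo(5)=5, fibo(6)=8, fibo(7)=13, fibo(8)=21, fibo(9)=34, fibo(10)=55, fibo(11)=89, fibo(12)=144
= 144


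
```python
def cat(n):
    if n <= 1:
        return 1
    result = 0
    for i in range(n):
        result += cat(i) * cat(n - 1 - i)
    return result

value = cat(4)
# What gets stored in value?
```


cat(4)
= sum of cat(i) * cat(4-1-i) for i in 0..3
First compute sub-values bottom-up:
  cat(0) = 1, cat(1) = 1
  cat(2) = 1*1 + 1*1 = 2
  cat(3) = 1*2 + 1*1 + 2*1 = 5
Now cat(4):
  cat(0)*cat(3) = 1*5 = 5
  cat(1)*cat(2) = 1*2 = 2
  cat(2)*cat(1) = 2*1 = 2
  cat(3)*cat(0) = 5*1 = 5
= 5 + 2 + 2 + 5
= 14


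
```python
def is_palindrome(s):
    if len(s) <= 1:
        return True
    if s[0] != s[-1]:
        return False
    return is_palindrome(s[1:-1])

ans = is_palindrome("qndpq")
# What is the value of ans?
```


is_palindrome("qndpq")
"qndpq": s[0]='q' == s[-1]='q' -> is_palindrome("ndp")
"ndp": s[0]='n' != s[-1]='p' -> False
= False


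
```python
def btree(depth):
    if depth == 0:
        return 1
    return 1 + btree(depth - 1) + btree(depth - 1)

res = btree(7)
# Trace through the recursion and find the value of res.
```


btree(7)
= 1 + btree(6) + btree(6)
= 1 + 2 * btree(6)
btree(k) = 2^(k+1) - 1
btree(0) = 1
btree(1) = 3
btree(2) = 7
btree(3) = 15
btree(4) = 31
btree(7) = 2^8 - 1 = 255


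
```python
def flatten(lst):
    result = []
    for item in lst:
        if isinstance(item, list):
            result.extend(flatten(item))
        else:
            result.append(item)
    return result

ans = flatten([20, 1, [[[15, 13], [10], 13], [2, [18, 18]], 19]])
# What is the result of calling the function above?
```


flatten([20, 1, [[[15, 13], [10], 13], [2, [18, 18]], 19]])
Processing each element:
  20 is not a list -> append 20
  1 is not a list -> append 1
  [[[15, 13], [10], 13], [2, [18, 18]], 19] is a list -> flatten recursively -> [15, 13, 10, 13, 2, 18, 18, 19]
= [20, 1, 15, 13, 10, 13, 2, 18, 18, 19]


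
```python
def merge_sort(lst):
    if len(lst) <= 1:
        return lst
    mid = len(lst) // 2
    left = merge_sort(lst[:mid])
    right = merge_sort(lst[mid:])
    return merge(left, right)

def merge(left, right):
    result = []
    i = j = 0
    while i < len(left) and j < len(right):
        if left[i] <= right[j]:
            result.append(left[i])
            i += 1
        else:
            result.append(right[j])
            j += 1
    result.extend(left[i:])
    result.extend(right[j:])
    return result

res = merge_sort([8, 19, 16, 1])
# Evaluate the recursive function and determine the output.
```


merge_sort([8, 19, 16, 1])
Split into [8, 19] and [16, 1]
Left sorted: [8, 19]
Right sorted: [1, 16]
Merge [8, 19] and [1, 16]
= [1, 8, 16, 19]


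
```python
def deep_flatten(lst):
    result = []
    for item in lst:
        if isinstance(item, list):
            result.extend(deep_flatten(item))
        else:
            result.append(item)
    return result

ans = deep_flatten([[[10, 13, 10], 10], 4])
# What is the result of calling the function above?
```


deep_flatten([[[10, 13, 10], 10], 4])
Processing each element:
  [[10, 13, 10], 10] is a list -> deep_flatten recursively -> [10, 13, 10, 10]
  4 is not a list -> append 4
= [10, 13, 10, 10, 4]


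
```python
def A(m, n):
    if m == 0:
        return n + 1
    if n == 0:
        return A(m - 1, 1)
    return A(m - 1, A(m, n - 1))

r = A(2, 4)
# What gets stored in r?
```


A(2, 4)
= A(1, A(2, 3))
First compute A(2, 3) = 9
= A(1, 9)
= 11


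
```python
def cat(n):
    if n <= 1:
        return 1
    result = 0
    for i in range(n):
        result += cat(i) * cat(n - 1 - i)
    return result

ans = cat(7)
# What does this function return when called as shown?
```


cat(7)
= sum of cat(i) * cat(7-1-i) for i in 0..6
First compute sub-values bottom-up:
  cat(0) = 1, cat(1) = 1
  cat(2) = 1*1 + 1*1 = 2
  cat(3) = 1*2 + 1*1 + 2*1 = 5
  cat(4) = 1*5 + 1*2 + 2*1 + 5*1 = 14
  cat(5) = 1*14 + 1*5 + 2*2 + 5*1 + 14*1 = 42
  cat(6) = 1*42 + 1*14 + 2*5 + 5*2 + 14*1 + 42*1 = 132
Now cat(7):
  cat(0)*cat(6) = 1*132 = 132
  cat(1)*cat(5) = 1*42 = 42
  cat(2)*cat(4) = 2*14 = 28
  cat(3)*cat(3) = 5*5 = 25
  cat(4)*cat(2) = 14*2 = 28
  cat(5)*cat(1) = 42*1 = 42
  cat(6)*cat(0) = 132*1 = 132
= 132 + 42 + 28 + 25 + 28 + 42 + 132
= 429


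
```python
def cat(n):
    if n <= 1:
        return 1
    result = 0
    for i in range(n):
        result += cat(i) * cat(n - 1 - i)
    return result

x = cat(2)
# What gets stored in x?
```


cat(2)
= sum of cat(i) * cat(2-1-i) for i in 0..1
  cat(0)*cat(1) = 1*1 = 1
  cat(1)*cat(0) = 1*1 = 1
= 1 + 1
= 2


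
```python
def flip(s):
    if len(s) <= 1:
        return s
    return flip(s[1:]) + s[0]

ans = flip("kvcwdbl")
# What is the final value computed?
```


flip("kvcwdbl")
= flip("vcwdbl") + "k"
= flip("cwdbl") + "v" + "k"
= flip("wdbl") + "c" + "v" + "k"
= flip("dbl") + "w" + "c" + "v" + "k"
= flip("bl") + "d" + "w" + "c" + "v" + "k"
= flip("l") + "b" + "d" + "w" + "c" + "v" + "k"
= "l" + "b" + "d" + "w" + "c" + "v" + "k"
= "lbdwcvk"


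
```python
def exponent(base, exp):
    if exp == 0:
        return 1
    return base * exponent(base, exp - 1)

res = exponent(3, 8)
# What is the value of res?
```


exponent(3, 8)
= 3 * exponent(3, 7)
= 3 * 3 * exponent(3, 6)
= 3 * 3 * 3 * exponent(3, 5)
= 3 * 3 * 3 * 3 * exponent(3, 4)
= 3 * 3 * 3 * 3 * 3 * exponent(3, 3)
= 3 * 3 * 3 * 3 * 3 * 3 * exponent(3, 2)
= 3 * 3 * 3 * 3 * 3 * 3 * 3 * exponent(3, 1)
= 3 * 3 * 3 * 3 * 3 * 3 * 3 * 3 * exponent(3, 0)
= 3 * 3 * 3 * 3 * 3 * 3 * 3 * 3 * 1
= 6561


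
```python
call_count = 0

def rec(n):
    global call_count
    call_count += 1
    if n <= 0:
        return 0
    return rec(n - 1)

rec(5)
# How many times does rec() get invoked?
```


rec(5) calls rec(4) calls ... calls rec(0)
Total calls: 5 + 1 (for base case) = 6


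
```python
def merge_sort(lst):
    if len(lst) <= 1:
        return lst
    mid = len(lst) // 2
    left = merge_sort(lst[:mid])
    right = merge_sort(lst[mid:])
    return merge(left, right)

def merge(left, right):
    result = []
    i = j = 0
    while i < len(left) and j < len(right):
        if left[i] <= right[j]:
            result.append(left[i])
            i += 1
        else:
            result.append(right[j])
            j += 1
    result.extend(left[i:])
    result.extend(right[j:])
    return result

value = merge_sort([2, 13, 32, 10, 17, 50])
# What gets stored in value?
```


merge_sort([2, 13, 32, 10, 17, 50])
Split into [2, 13, 32] and [10, 17, 50]
Left sorted: [2, 13, 32]
Right sorted: [10, 17, 50]
Merge [2, 13, 32] and [10, 17, 50]
= [2, 10, 13, 17, 32, 50]


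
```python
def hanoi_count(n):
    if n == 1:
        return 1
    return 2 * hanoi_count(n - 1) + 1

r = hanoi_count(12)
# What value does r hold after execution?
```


hanoi_count(12)
= 2 * hanoi_count(11) + 1
= 2 * (2 * hanoi_count(10) + 1) + 1
= 2 * (2 * (2 * hanoi_count(9) + 1) + 1) + 1
= 2 * (2 * (2 * (2 * hanoi_count(8) + 1) + 1) + 1) + 1
= 2 * (2 * (2 * (2 * (2 * hanoi_count(7) + 1) + 1) + 1) + 1) + 1
= 2 * (2 * (2 * (2 * (2 * (2 * hanoi_count(6) + 1) + 1) + 1) + 1) + 1) + 1
= 2 * (2 * (2 * (2 * (2 * (2 * (2 * hanoi_count(5) + 1) + 1) + 1) + 1) + 1) + 1) + 1
= 2 * (2 * (2 * (2 * (2 * (2 * (2 * (2 * hanoi_count(4) + 1) + 1) + 1) + 1) + 1) + 1) + 1) + 1
= 2 * (2 * (2 * (2 * (2 * (2 * (2 * (2 * (2 * hanoi_count(3) + 1) + 1) + 1) + 1) + 1) + 1) + 1) + 1) + 1
= 2 * (2 * (2 * (2 * (2 * (2 * (2 * (2 * (2 * (2 * hanoi_count(2) + 1) + 1) + 1) + 1) + 1) + 1) + 1) + 1) + 1) + 1
= 2 * (2 * (2 * (2 * (2 * (2 * (2 * (2 * (2 * (2 * (2 * hanoi_count(1) + 1) + 1) + 1) + 1) + 1) + 1) + 1) + 1) + 1) + 1) + 1
Now compute bottom-up:
hanoi_count(1) = 1
hanoi_count(2) = 2 * 1 + 1 = 3
hanoi_count(3) = 2 * 3 + 1 = 7
hanoi_count(4) = 2 * 7 + 1 = 15
hanoi_count(5) = 2 * 15 + 1 = 31
hanoi_count(6) = 2 * 31 + 1 = 63
hanoi_count(7) = 2 * 63 + 1 = 127
hanoi_count(8) = 2 * 127 + 1 = 255
hanoi_count(9) = 2 * 255 + 1 = 511
hanoi_count(10) = 2 * 511 + 1 = 1023
hanoi_count(11) = 2 * 1023 + 1 = 2047
hanoi_count(12) = 2 * 2047 + 1 = 4095
= 4095


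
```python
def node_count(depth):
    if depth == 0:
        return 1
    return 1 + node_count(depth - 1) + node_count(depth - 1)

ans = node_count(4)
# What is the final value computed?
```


node_count(4)
= 1 + node_count(3) + node_count(3)
= 1 + 2 * node_count(3)
node_count(k) = 2^(k+1) - 1
node_count(0) = 1
node_count(1) = 3
node_count(2) = 7
node_count(3) = 15
node_count(4) = 31
node_count(4) = 2^5 - 1 = 31


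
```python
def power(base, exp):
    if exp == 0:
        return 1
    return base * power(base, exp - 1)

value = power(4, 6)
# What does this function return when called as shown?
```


power(4, 6)
= 4 * power(4, 5)
= 4 * 4 * power(4, 4)
= 4 * 4 * 4 * power(4, 3)
= 4 * 4 * 4 * 4 * power(4, 2)
= 4 * 4 * 4 * 4 * 4 * power(4, 1)
= 4 * 4 * 4 * 4 * 4 * 4 * power(4, 0)
= 4 * 4 * 4 * 4 * 4 * 4 * 1
= 4096


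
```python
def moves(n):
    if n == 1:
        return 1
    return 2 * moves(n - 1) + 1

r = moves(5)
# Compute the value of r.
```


moves(5)
= 2 * moves(4) + 1
= 2 * (2 * moves(3) + 1) + 1
= 2 * (2 * (2 * moves(2) + 1) + 1) + 1
= 2 * (2 * (2 * (2 * moves(1) + 1) + 1) + 1) + 1
Now compute bottom-up:
moves(1) = 1
moves(2) = 2 * 1 + 1 = 3
moves(3) = 2 * 3 + 1 = 7
moves(4) = 2 * 7 + 1 = 15
moves(5) = 2 * 15 + 1 = 31
= 31


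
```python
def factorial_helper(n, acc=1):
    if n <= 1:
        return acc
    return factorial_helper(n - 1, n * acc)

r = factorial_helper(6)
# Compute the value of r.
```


factorial_helper(6, 1)
= factorial_helper(5, 6 * 1) = factorial_helper(5, 6)
= factorial_helper(4, 5 * 6) = factorial_helper(4, 30)
= factorial_helper(3, 4 * 30) = factorial_helper(3, 120)
= factorial_helper(2, 3 * 120) = factorial_helper(2, 360)
= factorial_helper(1, 2 * 360) = factorial_helper(1, 720)
n <= 1, return acc = 720


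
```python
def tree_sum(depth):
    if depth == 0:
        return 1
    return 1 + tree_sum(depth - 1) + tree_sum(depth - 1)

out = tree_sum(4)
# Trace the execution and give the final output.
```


tree_sum(4)
= 1 + tree_sum(3) + tree_sum(3)
= 1 + 2 * tree_sum(3)
tree_sum(k) = 2^(k+1) - 1
tree_sum(0) = 1
tree_sum(1) = 3
tree_sum(2) = 7
tree_sum(3) = 15
tree_sum(4) = 31
tree_sum(4) = 2^5 - 1 = 31


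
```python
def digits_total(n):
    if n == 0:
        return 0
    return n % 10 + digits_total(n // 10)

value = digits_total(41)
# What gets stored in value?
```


digits_total(41)
= 1 + digits_total(4)
= 1 + 4 + digits_total(0)
= 1 + 4 + 0
= 5


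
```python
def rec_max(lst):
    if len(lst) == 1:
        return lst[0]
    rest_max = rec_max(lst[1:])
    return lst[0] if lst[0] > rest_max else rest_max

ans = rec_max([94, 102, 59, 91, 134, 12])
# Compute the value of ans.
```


rec_max([94, 102, 59, 91, 134, 12])
= compare 94 with rec_max([102, 59, 91, 134, 12])
= compare 102 with rec_max([59, 91, 134, 12])
= compare 59 with rec_max([91, 134, 12])
= compare 91 with rec_max([134, 12])
= compare 134 with rec_max([12])
Base: rec_max([12]) = 12
compare 134 with 12: max = 134
compare 91 with 134: max = 134
compare 59 with 134: max = 134
compare 102 with 134: max = 134
compare 94 with 134: max = 134
= 134


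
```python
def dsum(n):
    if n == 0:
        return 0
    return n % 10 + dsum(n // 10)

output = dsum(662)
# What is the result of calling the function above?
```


dsum(662)
= 2 + dsum(66)
= 2 + 6 + dsum(6)
= 2 + 6 + 6 + dsum(0)
= 2 + 6 + 6 + 0
= 14


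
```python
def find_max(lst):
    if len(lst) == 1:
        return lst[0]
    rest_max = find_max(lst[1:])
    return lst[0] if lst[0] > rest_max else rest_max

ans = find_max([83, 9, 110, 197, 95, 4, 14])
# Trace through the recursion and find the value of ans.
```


find_max([83, 9, 110, 197, 95, 4, 14])
= compare 83 with find_max([9, 110, 197, 95, 4, 14])
= compare 9 with find_max([110, 197, 95, 4, 14])
= compare 110 with find_max([197, 95, 4, 14])
= compare 197 with find_max([95, 4, 14])
= compare 95 with find_max([4, 14])
= compare 4 with find_max([14])
Base: find_max([14]) = 14
compare 4 with 14: max = 14
compare 95 with 14: max = 95
compare 197 with 95: max = 197
compare 110 with 197: max = 197
compare 9 with 197: max = 197
compare 83 with 197: max = 197
= 197


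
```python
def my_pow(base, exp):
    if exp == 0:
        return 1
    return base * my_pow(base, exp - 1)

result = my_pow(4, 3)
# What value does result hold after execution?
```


my_pow(4, 3)
= 4 * my_pow(4, 2)
= 4 * 4 * my_pow(4, 1)
= 4 * 4 * 4 * my_pow(4, 0)
= 4 * 4 * 4 * 1
= 64


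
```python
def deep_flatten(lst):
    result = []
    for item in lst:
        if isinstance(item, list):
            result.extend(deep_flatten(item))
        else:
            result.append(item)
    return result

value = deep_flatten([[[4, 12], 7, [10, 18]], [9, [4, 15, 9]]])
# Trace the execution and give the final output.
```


deep_flatten([[[4, 12], 7, [10, 18]], [9, [4, 15, 9]]])
Processing each element:
  [[4, 12], 7, [10, 18]] is a list -> deep_flatten recursively -> [4, 12, 7, 10, 18]
  [9, [4, 15, 9]] is a list -> deep_flatten recursively -> [9, 4, 15, 9]
= [4, 12, 7, 10, 18, 9, 4, 15, 9]


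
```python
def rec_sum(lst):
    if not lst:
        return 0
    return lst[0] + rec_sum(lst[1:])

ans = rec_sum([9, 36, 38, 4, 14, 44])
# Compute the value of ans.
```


rec_sum([9, 36, 38, 4, 14, 44])
= 9 + rec_sum([36, 38, 4, 14, 44])
= 9 + 36 + rec_sum([38, 4, 14, 44])
= 9 + 36 + 38 + rec_sum([4, 14, 44])
= 9 + 36 + 38 + 4 + rec_sum([14, 44])
= 9 + 36 + 38 + 4 + 14 + rec_sum([44])
= 9 + 36 + 38 + 4 + 14 + 44 + rec_sum([])
= 9 + 36 + 38 + 4 + 14 + 44 + 0
= 145


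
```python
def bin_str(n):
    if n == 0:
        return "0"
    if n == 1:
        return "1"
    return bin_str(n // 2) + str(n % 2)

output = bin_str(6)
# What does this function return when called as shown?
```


bin_str(6)
= bin_str(3) + "0"
= bin_str(1) + "1" + "0"
= "1" + "1" + "0"
= "110"


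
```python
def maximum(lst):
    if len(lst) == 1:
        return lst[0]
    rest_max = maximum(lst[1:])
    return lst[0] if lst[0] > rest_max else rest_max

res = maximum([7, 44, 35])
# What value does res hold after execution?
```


maximum([7, 44, 35])
= compare 7 with maximum([44, 35])
= compare 44 with maximum([35])
Base: maximum([35]) = 35
compare 44 with 35: max = 44
compare 7 with 44: max = 44
= 44


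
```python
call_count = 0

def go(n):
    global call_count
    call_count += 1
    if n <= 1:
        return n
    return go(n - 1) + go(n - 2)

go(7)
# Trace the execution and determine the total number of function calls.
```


go(7) calls go(6) and go(5); each non-base call branches into two more.
Let C(k) = total number of calls made by go(k), including the call to go(k) itself.
Base cases: C(0) = 1, C(1) = 1
Recurrence: C(k) = 1 + C(k-1) + C(k-2)
  C(2) = 1 + C(1) + C(0) = 1 + 1 + 1 = 3
  C(3) = 1 + C(2) + C(1) = 1 + 3 + 1 = 5
  C(4) = 1 + C(3) + C(2) = 1 + 5 + 3 = 9
  C(5) = 1 + C(4) + C(3) = 1 + 9 + 5 = 15
  C(6) = 1 + C(5) + C(4) = 1 + 15 + 9 = 25
  C(7) = 1 + C(6) + C(5) = 1 + 25 + 15 = 41
Total calls = C(7) = 41


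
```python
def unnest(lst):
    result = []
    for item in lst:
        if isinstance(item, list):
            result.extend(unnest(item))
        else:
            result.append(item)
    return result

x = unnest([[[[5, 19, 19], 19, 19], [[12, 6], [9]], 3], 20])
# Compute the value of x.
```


unnest([[[[5, 19, 19], 19, 19], [[12, 6], [9]], 3], 20])
Processing each element:
  [[[5, 19, 19], 19, 19], [[12, 6], [9]], 3] is a list -> unnest recursively -> [5, 19, 19, 19, 19, 12, 6, 9, 3]
  20 is not a list -> append 20
= [5, 19, 19, 19, 19, 12, 6, 9, 3, 20]


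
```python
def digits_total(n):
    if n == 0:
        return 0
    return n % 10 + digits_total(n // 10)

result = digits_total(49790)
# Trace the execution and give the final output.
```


digits_total(49790)
= 0 + digits_total(4979)
= 0 + 9 + digits_total(497)
= 0 + 9 + 7 + digits_total(49)
= 0 + 9 + 7 + 9 + digits_total(4)
= 0 + 9 + 7 + 9 + 4 + digits_total(0)
= 0 + 9 + 7 + 9 + 4 + 0
= 29


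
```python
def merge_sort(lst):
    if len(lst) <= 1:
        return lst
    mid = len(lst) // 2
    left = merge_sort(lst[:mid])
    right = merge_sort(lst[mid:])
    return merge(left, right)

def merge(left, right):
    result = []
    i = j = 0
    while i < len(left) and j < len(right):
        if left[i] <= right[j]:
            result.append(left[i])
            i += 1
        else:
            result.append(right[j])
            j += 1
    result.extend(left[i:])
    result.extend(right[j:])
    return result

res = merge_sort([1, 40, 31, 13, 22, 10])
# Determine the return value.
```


merge_sort([1, 40, 31, 13, 22, 10])
Split into [1, 40, 31] and [13, 22, 10]
Left sorted: [1, 31, 40]
Right sorted: [10, 13, 22]
Merge [1, 31, 40] and [10, 13, 22]
= [1, 10, 13, 22, 31, 40]


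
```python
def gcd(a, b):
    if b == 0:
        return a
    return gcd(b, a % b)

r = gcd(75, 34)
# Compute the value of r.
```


gcd(75, 34)
= gcd(34, 75 % 34) = gcd(34, 7)
= gcd(7, 34 % 7) = gcd(7, 6)
= gcd(6, 7 % 6) = gcd(6, 1)
= gcd(1, 6 % 1) = gcd(1, 0)
b == 0, return a = 1


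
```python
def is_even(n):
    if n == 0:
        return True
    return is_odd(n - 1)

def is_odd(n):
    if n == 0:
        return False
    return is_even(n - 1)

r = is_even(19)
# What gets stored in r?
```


is_even(19)
= is_odd(18)
= is_even(17)
= is_odd(16)
= is_even(15)
= is_odd(14)
= is_even(13)
= is_odd(12)
= is_even(11)
= is_odd(10)
= is_even(9)
= is_odd(8)
= is_even(7)
= is_odd(6)
= is_even(5)
= is_odd(4)
= is_even(3)
= is_odd(2)
= is_even(1)
= is_odd(0)
n == 0: return False
= False


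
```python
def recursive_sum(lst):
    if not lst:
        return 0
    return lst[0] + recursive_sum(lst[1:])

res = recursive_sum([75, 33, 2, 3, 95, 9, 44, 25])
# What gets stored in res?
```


recursive_sum([75, 33, 2, 3, 95, 9, 44, 25])
= 75 + recursive_sum([33, 2, 3, 95, 9, 44, 25])
= 75 + 33 + recursive_sum([2, 3, 95, 9, 44, 25])
= 75 + 33 + 2 + recursive_sum([3, 95, 9, 44, 25])
= 75 + 33 + 2 + 3 + recursive_sum([95, 9, 44, 25])
= 75 + 33 + 2 + 3 + 95 + recursive_sum([9, 44, 25])
= 75 + 33 + 2 + 3 + 95 + 9 + recursive_sum([44, 25])
= 75 + 33 + 2 + 3 + 95 + 9 + 44 + recursive_sum([25])
= 75 + 33 + 2 + 3 + 95 + 9 + 44 + 25 + recursive_sum([])
= 75 + 33 + 2 + 3 + 95 + 9 + 44 + 25 + 0
= 286


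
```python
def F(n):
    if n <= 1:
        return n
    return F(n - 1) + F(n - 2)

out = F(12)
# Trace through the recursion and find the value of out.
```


F(12)
= F(11) + F(10)
= (F(10) + F(9)) + F(10)
Computing bottom-up: F(0)=0, F(1)=1, F(2)=1, F(3)=2, F(4)=3, F(5)=5, F(6)=8, F(7)=13, F(8)=21, F(9)=34, F(10)=55, F(11)=89, F(12)=144
= 144


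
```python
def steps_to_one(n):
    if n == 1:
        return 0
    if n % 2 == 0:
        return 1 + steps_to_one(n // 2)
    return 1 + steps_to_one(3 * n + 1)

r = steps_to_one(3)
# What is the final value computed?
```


steps_to_one(3)
3 is odd -> 3*3+1 = 10 -> steps_to_one(10)
10 is even -> steps_to_one(5)
5 is odd -> 3*5+1 = 16 -> steps_to_one(16)
16 is even -> steps_to_one(8)
8 is even -> steps_to_one(4)
4 is even -> steps_to_one(2)
2 is even -> steps_to_one(1)
Reached 1 after 7 steps
= 7


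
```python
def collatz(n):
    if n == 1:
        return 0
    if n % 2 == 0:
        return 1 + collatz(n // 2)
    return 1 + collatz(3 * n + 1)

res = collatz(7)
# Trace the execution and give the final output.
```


collatz(7)
7 is odd -> 3*7+1 = 22 -> collatz(22)
22 is even -> collatz(11)
11 is odd -> 3*11+1 = 34 -> collatz(34)
34 is even -> collatz(17)
17 is odd -> 3*17+1 = 52 -> collatz(52)
52 is even -> collatz(26)
26 is even -> collatz(13)
13 is odd -> 3*13+1 = 40 -> collatz(40)
40 is even -> collatz(20)
20 is even -> collatz(10)
10 is even -> collatz(5)
5 is odd -> 3*5+1 = 16 -> collatz(16)
16 is even -> collatz(8)
8 is even -> collatz(4)
4 is even -> collatz(2)
2 is even -> collatz(1)
Reached 1 after 16 steps
= 16


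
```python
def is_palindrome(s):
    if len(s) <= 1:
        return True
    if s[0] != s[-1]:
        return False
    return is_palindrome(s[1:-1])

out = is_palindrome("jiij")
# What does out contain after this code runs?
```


is_palindrome("jiij")
"jiij": s[0]='j' == s[-1]='j' -> is_palindrome("ii")
"ii": s[0]='i' == s[-1]='i' -> is_palindrome("")
"": len <= 1 -> True
= True


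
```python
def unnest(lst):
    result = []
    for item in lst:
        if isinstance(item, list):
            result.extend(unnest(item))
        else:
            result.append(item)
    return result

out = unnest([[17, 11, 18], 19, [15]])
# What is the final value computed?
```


unnest([[17, 11, 18], 19, [15]])
Processing each element:
  [17, 11, 18] is a list -> unnest recursively -> [17, 11, 18]
  19 is not a list -> append 19
  [15] is a list -> unnest recursively -> [15]
= [17, 11, 18, 19, 15]


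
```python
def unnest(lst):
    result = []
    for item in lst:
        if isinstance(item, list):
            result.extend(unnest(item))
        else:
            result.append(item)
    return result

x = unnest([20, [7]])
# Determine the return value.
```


unnest([20, [7]])
Processing each element:
  20 is not a list -> append 20
  [7] is a list -> unnest recursively -> [7]
= [20, 7]


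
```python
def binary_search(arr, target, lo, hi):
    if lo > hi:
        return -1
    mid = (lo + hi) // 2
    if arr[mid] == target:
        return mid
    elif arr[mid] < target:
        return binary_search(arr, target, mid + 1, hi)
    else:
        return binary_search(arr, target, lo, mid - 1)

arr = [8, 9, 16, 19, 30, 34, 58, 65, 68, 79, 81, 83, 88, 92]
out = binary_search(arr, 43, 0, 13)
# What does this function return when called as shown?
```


binary_search(arr, 43, 0, 13)
lo=0, hi=13, mid=6, arr[mid]=58
58 > 43, search left half
lo=0, hi=5, mid=2, arr[mid]=16
16 < 43, search right half
lo=3, hi=5, mid=4, arr[mid]=30
30 < 43, search right half
lo=5, hi=5, mid=5, arr[mid]=34
34 < 43, search right half
lo > hi, target not found, return -1
= -1


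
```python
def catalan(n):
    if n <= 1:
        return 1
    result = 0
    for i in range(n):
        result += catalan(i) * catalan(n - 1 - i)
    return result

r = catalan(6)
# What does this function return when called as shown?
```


catalan(6)
= sum of catalan(i) * catalan(6-1-i) for i in 0..5
First compute sub-values bottom-up:
  catalan(0) = 1, catalan(1) = 1
  catalan(2) = 1*1 + 1*1 = 2
  catalan(3) = 1*2 + 1*1 + 2*1 = 5
  catalan(4) = 1*5 + 1*2 + 2*1 + 5*1 = 14
  catalan(5) = 1*14 + 1*5 + 2*2 + 5*1 + 14*1 = 42
Now catalan(6):
  catalan(0)*catalan(5) = 1*42 = 42
  catalan(1)*catalan(4) = 1*14 = 14
  catalan(2)*catalan(3) = 2*5 = 10
  catalan(3)*catalan(2) = 5*2 = 10
  catalan(4)*catalan(1) = 14*1 = 14
  catalan(5)*catalan(0) = 42*1 = 42
= 42 + 14 + 10 + 10 + 14 + 42
= 132
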